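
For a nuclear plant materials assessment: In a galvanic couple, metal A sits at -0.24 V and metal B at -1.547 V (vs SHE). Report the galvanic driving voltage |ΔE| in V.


Driving voltage is the absolute potential difference.
|ΔE| = |-0.24 − (-1.547)| = 1.307 V

1.307 V


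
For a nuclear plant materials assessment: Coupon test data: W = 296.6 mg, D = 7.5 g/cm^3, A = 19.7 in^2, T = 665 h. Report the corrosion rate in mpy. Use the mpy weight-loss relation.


Apply the mpy weight-loss relation: CR = 534 * W / (D * A * T)
Numerator: 534 * 296.6 = 158384.4
Denominator: 7.5 * 19.7 * 665 = 98253.75
CR = 158384.4 / 98253.75 = 1.612 mpy

1.612 mpy


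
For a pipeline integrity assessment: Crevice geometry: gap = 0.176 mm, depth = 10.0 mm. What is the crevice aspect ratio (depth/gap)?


Aspect ratio = depth / gap
Ratio = 10.0 / 0.176 = 56.8

56.8


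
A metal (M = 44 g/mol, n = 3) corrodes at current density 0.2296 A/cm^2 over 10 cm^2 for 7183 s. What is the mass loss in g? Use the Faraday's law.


Apply Faraday's law: m = i*A*t*M / (n*F)
Total charge passed Q = i*A*t = 0.2296*10*7183 = 16492.168 C
m = Q*M/(n*F) = 16492.168*44/(3*96485) = 2.507 g

2.507 g


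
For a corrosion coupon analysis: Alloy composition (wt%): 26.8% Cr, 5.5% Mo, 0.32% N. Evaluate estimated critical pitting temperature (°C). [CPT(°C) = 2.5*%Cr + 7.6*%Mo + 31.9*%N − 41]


Apply the ASTM G48 empirical CPT estimate: CPT(°C) = 2.5*%Cr + 7.6*%Mo + 31.9*%N − 41
2.5*26.8 = 67; 7.6*5.5 = 41.8; 31.9*0.32 = 10.208
CPT = 67 + 41.8 + 10.208 − 41 = 78.008 °C
Rounded to 0.1 °C: CPT ≈ 78.0 °C

78.0 °C


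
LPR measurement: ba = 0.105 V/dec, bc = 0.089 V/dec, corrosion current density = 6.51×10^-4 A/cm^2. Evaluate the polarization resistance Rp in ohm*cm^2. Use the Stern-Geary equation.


Apply the Stern-Geary equation: Rp = ba*bc / (2.303*icorr*(ba+bc))
ba*bc = 0.105*0.089 = 0.009345
ba+bc = 0.194; 2.303*icorr*(ba+bc) = 2.303*6.51×10^-4*0.194 = 2.9085508×10^-4
Rp = 0.009345 / 2.9085508×10^-4 = 32.1 ohm*cm^2

32.1 ohm*cm^2


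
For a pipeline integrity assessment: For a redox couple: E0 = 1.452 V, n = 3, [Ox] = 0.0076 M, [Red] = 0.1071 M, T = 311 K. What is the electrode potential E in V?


Apply the Nernst equation: E = E0 + (RT/nF)*ln([Ox]/[Red])
Step 1: RT/nF = 8.314*311/(3*96485) = 0.00893284 V
Step 2: [Ox]/[Red] = 0.0076/0.1071 = 0.070962
Step 3: ln(0.070962) = -2.645611
Step 4: correction = 0.00893284 * -2.645611 = -0.0236 V
E = 1.452 + -0.0236 = 1.4284 V

1.4284 V


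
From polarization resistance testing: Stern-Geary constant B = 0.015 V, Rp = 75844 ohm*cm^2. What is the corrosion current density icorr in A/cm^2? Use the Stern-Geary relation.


Apply the Stern-Geary relation: icorr = B / Rp
icorr = 0.015 / 75844 = 1.978×10^-7 A/cm^2

1.978×10^-7 A/cm^2


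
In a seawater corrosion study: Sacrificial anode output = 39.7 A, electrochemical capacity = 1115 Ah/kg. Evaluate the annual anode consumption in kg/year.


Annual consumption = current * hours per year / capacity
Rate = 39.7 * 8760 / 1115 = 311.9 kg/year

311.9 kg/year


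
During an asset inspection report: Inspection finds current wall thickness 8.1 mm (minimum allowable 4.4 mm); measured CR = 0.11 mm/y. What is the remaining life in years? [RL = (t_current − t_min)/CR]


Apply the remaining-life relation: RL = (t_current − t_min) / CR
RL = (8.1 − 4.4) / 0.11 = 3.7 / 0.11 = 33.6 years

33.6 years


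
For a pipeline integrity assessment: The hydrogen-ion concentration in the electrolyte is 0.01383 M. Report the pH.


pH = −log10[H+]
pH = −log10(0.01383) = 1.86

1.86


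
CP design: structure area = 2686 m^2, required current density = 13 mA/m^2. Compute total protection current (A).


I = area * current density, then convert mA → A (÷1000)
I = 2686 * 13 / 1000 = 34.92 A

34.92 A


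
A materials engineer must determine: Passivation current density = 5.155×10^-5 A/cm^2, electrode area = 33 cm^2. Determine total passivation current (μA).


I = i_pass * A, then convert A → μA (×10^6)
I = 5.155×10^-5 * 33 * 10^6 = 1701.15 μA

1701.15 μA


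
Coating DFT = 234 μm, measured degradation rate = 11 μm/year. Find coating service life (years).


Service life = thickness / degradation rate
Life = 234 / 11 = 21.3 years

21.3 years


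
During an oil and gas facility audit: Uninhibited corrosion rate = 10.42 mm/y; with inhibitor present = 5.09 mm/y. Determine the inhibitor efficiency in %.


Apply the inhibitor-efficiency definition: IE = (CR_blank − CR_inh)/CR_blank × 100
IE = (10.42 − 5.09) / 10.42 × 100
IE = 5.33 / 10.42 × 100 = 51.2 %

51.2 %


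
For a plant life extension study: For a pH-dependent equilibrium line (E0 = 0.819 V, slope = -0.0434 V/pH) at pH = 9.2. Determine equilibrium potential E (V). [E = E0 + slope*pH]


Apply the Pourbaix line equation: E = E0 + slope*pH
E = 0.819 + (-0.0434)*9.2 = 0.819 + (-0.39928) = 0.41972 V
Rounded to 3 decimal places: E = 0.420 V

0.420 V


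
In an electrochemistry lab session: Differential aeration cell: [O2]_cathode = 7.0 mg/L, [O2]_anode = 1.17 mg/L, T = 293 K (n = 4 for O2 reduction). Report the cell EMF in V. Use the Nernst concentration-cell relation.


Apply the Nernst concentration-cell relation: E = (RT/nF)*ln(C_cathode/C_anode)
RT/nF = 8.314*293/(4*96485) = 0.00631187 V
ln(7.0/1.17) = 1.78891
E = 0.00631187 * 1.78891 = 0.01129 V

0.01129 V


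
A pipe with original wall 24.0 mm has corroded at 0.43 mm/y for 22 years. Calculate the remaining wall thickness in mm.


Remaining wall = original − CR × time
t = 24.0 − 0.43*22 = 24.0 − 9.46 = 14.54 mm

14.54 mm


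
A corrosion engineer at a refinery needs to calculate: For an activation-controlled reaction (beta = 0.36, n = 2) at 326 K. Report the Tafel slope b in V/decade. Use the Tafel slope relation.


Apply the Tafel slope relation: b = 2.303*R*T/(beta*n*F)
Numerator: 2.303 * 8.314 * 326 = 6241.97
Denominator: 0.36 * 2 * 96485 = 69469.2
b = 6241.97 / 69469.2 = 0.0899 V/decade

0.0899 V/decade


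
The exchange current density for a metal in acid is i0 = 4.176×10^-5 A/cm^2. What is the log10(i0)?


i0 = 4.176×10^-5 A/cm^2
log10(i0) = -4.379

-4.379


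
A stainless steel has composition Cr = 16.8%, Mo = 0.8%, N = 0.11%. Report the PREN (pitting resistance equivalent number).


Apply the PREN formula: PREN = Cr + 3.3*Mo + 16*N
PREN = 16.8 + 3.3*0.8 + 16*0.11
PREN = 16.8 + 2.64 + 1.76 = 21.2

21.2


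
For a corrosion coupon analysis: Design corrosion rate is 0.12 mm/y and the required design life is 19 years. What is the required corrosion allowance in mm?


Corrosion allowance = CR × design life
CA = 0.12 * 19 = 2.28 mm

2.28 mm


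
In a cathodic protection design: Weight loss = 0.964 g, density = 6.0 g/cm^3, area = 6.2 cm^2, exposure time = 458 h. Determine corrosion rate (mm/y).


Apply the mm/y weight-loss relation: CR = 87600 * W / (D * A * T)
Numerator: 87600 * 0.964 = 84446.4
Denominator: 6.0 * 6.2 * 458 = 17037.6
CR = 84446.4 / 17037.6 = 4.9565 mm/y

4.9565 mm/y


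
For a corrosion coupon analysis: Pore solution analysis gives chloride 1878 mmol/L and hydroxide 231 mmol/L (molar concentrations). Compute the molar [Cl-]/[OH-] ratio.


Threshold parameter = [Cl-] / [OH-] (molar basis; both in mmol/L, so units cancel)
Ratio = 1878 / 231 = 8.13

8.13


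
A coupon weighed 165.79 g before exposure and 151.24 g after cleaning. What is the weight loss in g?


Weight loss = initial − final
WL = 165.79 − 151.24 = 14.55 g

14.55 g


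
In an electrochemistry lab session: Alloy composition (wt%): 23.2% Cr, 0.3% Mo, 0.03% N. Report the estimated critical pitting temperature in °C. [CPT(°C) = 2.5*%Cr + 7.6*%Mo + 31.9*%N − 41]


Apply the ASTM G48 empirical CPT estimate: CPT(°C) = 2.5*%Cr + 7.6*%Mo + 31.9*%N − 41
2.5*23.2 = 58; 7.6*0.3 = 2.28; 31.9*0.03 = 0.957
CPT = 58 + 2.28 + 0.957 − 41 = 20.237 °C
Rounded to 0.1 °C: CPT ≈ 20.2 °C

20.2 °C


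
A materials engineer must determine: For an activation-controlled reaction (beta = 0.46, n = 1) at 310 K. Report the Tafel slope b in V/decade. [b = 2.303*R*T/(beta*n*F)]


Apply the Tafel slope relation: b = 2.303*R*T/(beta*n*F)
Numerator: 2.303 * 8.314 * 310 = 5935.61
Denominator: 0.46 * 1 * 96485 = 44383.1
b = 5935.61 / 44383.1 = 0.134 V/decade

0.134 V/decade


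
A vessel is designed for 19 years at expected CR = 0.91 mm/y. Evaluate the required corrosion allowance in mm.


Corrosion allowance = CR × design life
CA = 0.91 * 19 = 17.29 mm

17.29 mm


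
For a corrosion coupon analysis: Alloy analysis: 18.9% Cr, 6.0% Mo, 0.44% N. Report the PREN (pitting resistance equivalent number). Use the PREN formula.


Apply the PREN formula: PREN = Cr + 3.3*Mo + 16*N
PREN = 18.9 + 3.3*6.0 + 16*0.44
PREN = 18.9 + 19.8 + 7.04 = 45.74

45.74


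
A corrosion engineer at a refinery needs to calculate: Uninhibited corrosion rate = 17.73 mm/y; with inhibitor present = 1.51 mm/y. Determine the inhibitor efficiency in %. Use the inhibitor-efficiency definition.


Apply the inhibitor-efficiency definition: IE = (CR_blank − CR_inh)/CR_blank × 100
IE = (17.73 − 1.51) / 17.73 × 100
IE = 16.22 / 17.73 × 100 = 91.5 %

91.5 %


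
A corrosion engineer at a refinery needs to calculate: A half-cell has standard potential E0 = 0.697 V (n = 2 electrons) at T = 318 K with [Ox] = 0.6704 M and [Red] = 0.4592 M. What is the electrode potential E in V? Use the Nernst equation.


Apply the Nernst equation: E = E0 + (RT/nF)*ln([Ox]/[Red])
Step 1: RT/nF = 8.314*318/(2*96485) = 0.01370084 V
Step 2: [Ox]/[Red] = 0.6704/0.4592 = 1.45993
Step 3: ln(1.45993) = 0.378388
Step 4: correction = 0.01370084 * 0.378388 = 0.0052 V
E = 0.697 + 0.0052 = 0.7022 V

0.7022 V


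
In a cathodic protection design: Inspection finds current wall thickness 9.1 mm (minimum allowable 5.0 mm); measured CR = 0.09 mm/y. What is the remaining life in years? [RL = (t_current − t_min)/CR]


Apply the remaining-life relation: RL = (t_current − t_min) / CR
RL = (9.1 − 5.0) / 0.09 = 4.1 / 0.09 = 45.6 years

45.6 years


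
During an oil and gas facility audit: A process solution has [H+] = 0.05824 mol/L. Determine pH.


pH = −log10[H+]
pH = −log10(0.05824) = 1.23

1.23


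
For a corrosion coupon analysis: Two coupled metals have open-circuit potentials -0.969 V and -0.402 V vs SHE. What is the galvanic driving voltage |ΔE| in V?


Driving voltage is the absolute potential difference.
|ΔE| = |-0.969 − (-0.402)| = 0.567 V

0.567 V


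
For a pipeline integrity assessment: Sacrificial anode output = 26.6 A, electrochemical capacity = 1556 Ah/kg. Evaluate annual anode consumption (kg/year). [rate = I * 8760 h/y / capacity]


Annual consumption = current * hours per year / capacity
Rate = 26.6 * 8760 / 1556 = 149.8 kg/year

149.8 kg/year


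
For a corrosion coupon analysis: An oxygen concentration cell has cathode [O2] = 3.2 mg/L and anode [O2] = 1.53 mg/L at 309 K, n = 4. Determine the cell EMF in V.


Apply the Nernst concentration-cell relation: E = (RT/nF)*ln(C_cathode/C_anode)
RT/nF = 8.314*309/(4*96485) = 0.00665654 V
ln(3.2/1.53) = 0.73788
E = 0.00665654 * 0.73788 = 0.00491 V

0.00491 V


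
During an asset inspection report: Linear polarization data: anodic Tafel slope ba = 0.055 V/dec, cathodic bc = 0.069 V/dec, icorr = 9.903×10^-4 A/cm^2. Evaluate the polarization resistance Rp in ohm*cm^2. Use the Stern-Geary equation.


Apply the Stern-Geary equation: Rp = ba*bc / (2.303*icorr*(ba+bc))
ba*bc = 0.055*0.069 = 0.003795
ba+bc = 0.124; 2.303*icorr*(ba+bc) = 2.303*9.903×10^-4*0.124 = 2.8280195×10^-4
Rp = 0.003795 / 2.8280195×10^-4 = 13.42 ohm*cm^2

13.42 ohm*cm^2


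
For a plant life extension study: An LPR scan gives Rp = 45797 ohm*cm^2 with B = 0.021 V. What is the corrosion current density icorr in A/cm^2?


Apply the Stern-Geary relation: icorr = B / Rp
icorr = 0.021 / 45797 = 4.585×10^-7 A/cm^2

4.585×10^-7 A/cm^2


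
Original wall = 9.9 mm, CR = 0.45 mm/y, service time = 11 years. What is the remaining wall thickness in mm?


Remaining wall = original − CR × time
t = 9.9 − 0.45*11 = 9.9 − 4.95 = 4.95 mm

4.95 mm


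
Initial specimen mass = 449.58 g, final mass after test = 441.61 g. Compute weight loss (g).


Weight loss = initial − final
WL = 449.58 − 441.61 = 7.97 g

7.97 g


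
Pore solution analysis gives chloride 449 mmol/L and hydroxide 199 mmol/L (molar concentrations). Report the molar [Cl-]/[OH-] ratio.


Threshold parameter = [Cl-] / [OH-] (molar basis; both in mmol/L, so units cancel)
Ratio = 449 / 199 = 2.26

2.26


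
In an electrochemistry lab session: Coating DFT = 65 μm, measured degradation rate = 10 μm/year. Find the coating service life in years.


Service life = thickness / degradation rate
Life = 65 / 10 = 6.5 years

6.5 years


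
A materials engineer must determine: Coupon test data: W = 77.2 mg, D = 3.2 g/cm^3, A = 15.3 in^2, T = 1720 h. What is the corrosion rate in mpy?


Apply the mpy weight-loss relation: CR = 534 * W / (D * A * T)
Numerator: 534 * 77.2 = 41224.8
Denominator: 3.2 * 15.3 * 1720 = 84211.2
CR = 41224.8 / 84211.2 = 0.49 mpy

0.49 mpy


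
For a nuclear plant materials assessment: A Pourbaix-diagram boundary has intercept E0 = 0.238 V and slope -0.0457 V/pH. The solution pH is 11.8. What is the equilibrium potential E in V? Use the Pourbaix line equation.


Apply the Pourbaix line equation: E = E0 + slope*pH
E = 0.238 + (-0.0457)*11.8 = 0.238 + (-0.53926) = -0.30126 V
Rounded to 3 decimal places: E = -0.301 V

-0.301 V


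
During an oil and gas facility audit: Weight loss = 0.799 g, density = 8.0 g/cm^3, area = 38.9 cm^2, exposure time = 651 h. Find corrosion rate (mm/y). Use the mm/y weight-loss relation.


Apply the mm/y weight-loss relation: CR = 87600 * W / (D * A * T)
Numerator: 87600 * 0.799 = 69992.4
Denominator: 8.0 * 38.9 * 651 = 202591.2
CR = 69992.4 / 202591.2 = 0.3455 mm/y

0.3455 mm/y


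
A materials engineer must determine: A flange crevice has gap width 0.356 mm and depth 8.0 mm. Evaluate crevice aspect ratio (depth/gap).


Aspect ratio = depth / gap
Ratio = 8.0 / 0.356 = 22.5

22.5


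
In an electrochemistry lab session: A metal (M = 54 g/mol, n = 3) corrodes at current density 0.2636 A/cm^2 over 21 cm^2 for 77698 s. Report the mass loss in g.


Apply Faraday's law: m = i*A*t*M / (n*F)
Total charge passed Q = i*A*t = 0.2636*21*77698 = 430105.0488 C
m = Q*M/(n*F) = 430105.0488*54/(3*96485) = 80.2393 g

80.2393 g


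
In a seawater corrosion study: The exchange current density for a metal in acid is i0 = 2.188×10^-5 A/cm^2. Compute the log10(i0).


i0 = 2.188×10^-5 A/cm^2
log10(i0) = -4.66

-4.66


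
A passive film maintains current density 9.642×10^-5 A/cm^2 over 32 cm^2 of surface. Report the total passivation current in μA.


I = i_pass * A, then convert A → μA (×10^6)
I = 9.642×10^-5 * 32 * 10^6 = 3085.44 μA

3085.44 μA


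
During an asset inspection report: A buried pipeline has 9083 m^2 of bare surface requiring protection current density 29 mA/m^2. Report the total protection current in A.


I = area * current density, then convert mA → A (÷1000)
I = 9083 * 29 / 1000 = 263.41 A

263.41 A


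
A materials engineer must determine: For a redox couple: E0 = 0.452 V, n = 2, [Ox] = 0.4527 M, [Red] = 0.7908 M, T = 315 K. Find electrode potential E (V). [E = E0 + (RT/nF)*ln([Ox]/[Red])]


Apply the Nernst equation: E = E0 + (RT/nF)*ln([Ox]/[Red])
Step 1: RT/nF = 8.314*315/(2*96485) = 0.01357159 V
Step 2: [Ox]/[Red] = 0.4527/0.7908 = 0.572458
Step 3: ln(0.572458) = -0.557816
Step 4: correction = 0.01357159 * -0.557816 = -0.008 V
E = 0.452 + -0.008 = 0.444 V

0.444 V


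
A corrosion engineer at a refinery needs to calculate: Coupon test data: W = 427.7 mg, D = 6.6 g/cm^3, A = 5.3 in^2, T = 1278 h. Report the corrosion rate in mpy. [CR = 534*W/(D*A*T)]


Apply the mpy weight-loss relation: CR = 534 * W / (D * A * T)
Numerator: 534 * 427.7 = 228391.8
Denominator: 6.6 * 5.3 * 1278 = 44704.44
CR = 228391.8 / 44704.44 = 5.10893 mpy

5.10893 mpy


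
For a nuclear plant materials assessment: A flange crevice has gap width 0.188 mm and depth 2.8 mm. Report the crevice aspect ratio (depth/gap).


Aspect ratio = depth / gap
Ratio = 2.8 / 0.188 = 14.9

14.9


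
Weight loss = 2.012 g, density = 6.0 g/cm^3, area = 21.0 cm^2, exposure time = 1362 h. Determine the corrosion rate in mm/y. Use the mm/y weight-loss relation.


Apply the mm/y weight-loss relation: CR = 87600 * W / (D * A * T)
Numerator: 87600 * 2.012 = 176251.2
Denominator: 6.0 * 21.0 * 1362 = 171612.0
CR = 176251.2 / 171612.0 = 1.02703 mm/y

1.02703 mm/y


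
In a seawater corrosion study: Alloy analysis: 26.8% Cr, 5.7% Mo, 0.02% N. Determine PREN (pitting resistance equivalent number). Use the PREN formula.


Apply the PREN formula: PREN = Cr + 3.3*Mo + 16*N
PREN = 26.8 + 3.3*5.7 + 16*0.02
PREN = 26.8 + 18.81 + 0.32 = 45.93

45.93


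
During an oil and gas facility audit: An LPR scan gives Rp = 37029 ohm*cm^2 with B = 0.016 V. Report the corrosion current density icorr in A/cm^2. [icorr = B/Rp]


Apply the Stern-Geary relation: icorr = B / Rp
icorr = 0.016 / 37029 = 4.321×10^-7 A/cm^2

4.321×10^-7 A/cm^2


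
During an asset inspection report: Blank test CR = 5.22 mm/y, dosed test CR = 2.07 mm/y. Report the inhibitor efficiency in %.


Apply the inhibitor-efficiency definition: IE = (CR_blank − CR_inh)/CR_blank × 100
IE = (5.22 − 2.07) / 5.22 × 100
IE = 3.15 / 5.22 × 100 = 60.3 %

60.3 %


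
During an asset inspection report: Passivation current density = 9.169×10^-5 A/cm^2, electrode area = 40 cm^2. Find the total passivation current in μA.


I = i_pass * A, then convert A → μA (×10^6)
I = 9.169×10^-5 * 40 * 10^6 = 3667.6 μA

3667.6 μA


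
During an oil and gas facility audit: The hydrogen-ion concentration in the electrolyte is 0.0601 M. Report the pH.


pH = −log10[H+]
pH = −log10(0.0601) = 1.22

1.22


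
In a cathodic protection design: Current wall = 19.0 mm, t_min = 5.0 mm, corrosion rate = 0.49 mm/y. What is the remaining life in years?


Apply the remaining-life relation: RL = (t_current − t_min) / CR
RL = (19.0 − 5.0) / 0.49 = 14.0 / 0.49 = 28.6 years

28.6 years


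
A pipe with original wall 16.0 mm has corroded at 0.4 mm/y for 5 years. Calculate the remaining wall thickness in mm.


Remaining wall = original − CR × time
t = 16.0 − 0.4*5 = 16.0 − 2.0 = 14.0 mm

14.0 mm


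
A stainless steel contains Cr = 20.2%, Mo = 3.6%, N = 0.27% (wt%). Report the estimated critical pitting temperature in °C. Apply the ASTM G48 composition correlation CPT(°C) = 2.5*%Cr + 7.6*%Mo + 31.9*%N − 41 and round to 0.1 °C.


Apply the ASTM G48 empirical CPT estimate: CPT(°C) = 2.5*%Cr + 7.6*%Mo + 31.9*%N − 41
2.5*20.2 = 50.5; 7.6*3.6 = 27.36; 31.9*0.27 = 8.613
CPT = 50.5 + 27.36 + 8.613 − 41 = 45.473 °C
Rounded to 0.1 °C: CPT ≈ 45.5 °C

45.5 °C


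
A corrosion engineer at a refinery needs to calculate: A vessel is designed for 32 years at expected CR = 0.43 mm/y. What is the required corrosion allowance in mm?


Corrosion allowance = CR × design life
CA = 0.43 * 32 = 13.76 mm

13.76 mm


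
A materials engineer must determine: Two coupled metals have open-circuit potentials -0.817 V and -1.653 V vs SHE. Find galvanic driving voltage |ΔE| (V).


Driving voltage is the absolute potential difference.
|ΔE| = |-0.817 − (-1.653)| = 0.836 V

0.836 V


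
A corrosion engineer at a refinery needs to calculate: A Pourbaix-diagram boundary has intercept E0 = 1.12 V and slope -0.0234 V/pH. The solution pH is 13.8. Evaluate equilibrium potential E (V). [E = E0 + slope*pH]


Apply the Pourbaix line equation: E = E0 + slope*pH
E = 1.12 + (-0.0234)*13.8 = 1.12 + (-0.32292) = 0.79708 V
Rounded to 3 decimal places: E = 0.797 V

0.797 V


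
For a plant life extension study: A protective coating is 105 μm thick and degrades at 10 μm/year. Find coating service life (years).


Service life = thickness / degradation rate
Life = 105 / 10 = 10.5 years

10.5 years


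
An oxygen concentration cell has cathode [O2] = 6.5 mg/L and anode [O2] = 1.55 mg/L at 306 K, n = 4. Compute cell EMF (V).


Apply the Nernst concentration-cell relation: E = (RT/nF)*ln(C_cathode/C_anode)
RT/nF = 8.314*306/(4*96485) = 0.00659192 V
ln(6.5/1.55) = 1.43355
E = 0.00659192 * 1.43355 = 0.00945 V

0.00945 V


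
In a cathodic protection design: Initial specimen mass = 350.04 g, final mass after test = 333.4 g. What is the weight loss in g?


Weight loss = initial − final
WL = 350.04 − 333.4 = 16.64 g

16.64 g


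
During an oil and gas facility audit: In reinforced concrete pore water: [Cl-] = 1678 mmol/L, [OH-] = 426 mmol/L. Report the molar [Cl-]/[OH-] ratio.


Threshold parameter = [Cl-] / [OH-] (molar basis; both in mmol/L, so units cancel)
Ratio = 1678 / 426 = 3.94

3.94


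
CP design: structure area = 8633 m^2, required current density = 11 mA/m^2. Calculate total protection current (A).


I = area * current density, then convert mA → A (÷1000)
I = 8633 * 11 / 1000 = 94.96 A

94.96 A


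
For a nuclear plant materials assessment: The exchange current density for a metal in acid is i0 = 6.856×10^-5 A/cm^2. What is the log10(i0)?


i0 = 6.856×10^-5 A/cm^2
log10(i0) = -4.164

-4.164


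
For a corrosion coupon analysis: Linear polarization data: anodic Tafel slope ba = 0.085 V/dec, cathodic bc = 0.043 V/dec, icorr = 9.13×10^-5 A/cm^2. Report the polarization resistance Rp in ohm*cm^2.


Apply the Stern-Geary equation: Rp = ba*bc / (2.303*icorr*(ba+bc))
ba*bc = 0.085*0.043 = 0.003655
ba+bc = 0.128; 2.303*icorr*(ba+bc) = 2.303*9.13×10^-5*0.128 = 2.6913779×10^-5
Rp = 0.003655 / 2.6913779×10^-5 = 135.8 ohm*cm^2

135.8 ohm*cm^2


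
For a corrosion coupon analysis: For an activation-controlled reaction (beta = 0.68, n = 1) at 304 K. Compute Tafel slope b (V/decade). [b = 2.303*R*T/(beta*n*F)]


Apply the Tafel slope relation: b = 2.303*R*T/(beta*n*F)
Numerator: 2.303 * 8.314 * 304 = 5820.73
Denominator: 0.68 * 1 * 96485 = 65609.8
b = 5820.73 / 65609.8 = 0.089 V/decade

0.089 V/decade


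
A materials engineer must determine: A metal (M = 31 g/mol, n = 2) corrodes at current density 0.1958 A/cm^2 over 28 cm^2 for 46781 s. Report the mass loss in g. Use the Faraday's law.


Apply Faraday's law: m = i*A*t*M / (n*F)
Total charge passed Q = i*A*t = 0.1958*28*46781 = 256472.1544 C
m = Q*M/(n*F) = 256472.1544*31/(2*96485) = 41.201 g

41.201 g


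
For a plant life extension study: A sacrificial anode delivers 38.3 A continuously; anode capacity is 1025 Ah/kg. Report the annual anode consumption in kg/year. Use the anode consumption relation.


Annual consumption = current * hours per year / capacity
Rate = 38.3 * 8760 / 1025 = 327.3 kg/year

327.3 kg/year


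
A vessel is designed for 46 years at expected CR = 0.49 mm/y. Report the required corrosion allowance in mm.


Corrosion allowance = CR × design life
CA = 0.49 * 46 = 22.54 mm

22.54 mm


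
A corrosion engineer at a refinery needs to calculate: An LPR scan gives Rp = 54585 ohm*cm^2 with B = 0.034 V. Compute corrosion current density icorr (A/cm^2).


Apply the Stern-Geary relation: icorr = B / Rp
icorr = 0.034 / 54585 = 6.229×10^-7 A/cm^2

6.229×10^-7 A/cm^2


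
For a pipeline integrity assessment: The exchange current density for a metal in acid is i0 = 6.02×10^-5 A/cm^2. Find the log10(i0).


i0 = 6.02×10^-5 A/cm^2
log10(i0) = -4.22

-4.22


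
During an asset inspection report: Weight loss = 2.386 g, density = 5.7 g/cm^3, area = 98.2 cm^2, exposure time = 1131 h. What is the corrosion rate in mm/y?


Apply the mm/y weight-loss relation: CR = 87600 * W / (D * A * T)
Numerator: 87600 * 2.386 = 209013.6
Denominator: 5.7 * 98.2 * 1131 = 633065.94
CR = 209013.6 / 633065.94 = 0.3302 mm/y

0.3302 mm/y


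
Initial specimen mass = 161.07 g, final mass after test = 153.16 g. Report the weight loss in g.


Weight loss = initial − final
WL = 161.07 − 153.16 = 7.91 g

7.91 g


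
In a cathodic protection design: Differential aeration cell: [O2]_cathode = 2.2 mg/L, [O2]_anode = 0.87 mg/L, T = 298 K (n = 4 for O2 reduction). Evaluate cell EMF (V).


Apply the Nernst concentration-cell relation: E = (RT/nF)*ln(C_cathode/C_anode)
RT/nF = 8.314*298/(4*96485) = 0.00641958 V
ln(2.2/0.87) = 0.92772
E = 0.00641958 * 0.92772 = 0.00596 V

0.00596 V


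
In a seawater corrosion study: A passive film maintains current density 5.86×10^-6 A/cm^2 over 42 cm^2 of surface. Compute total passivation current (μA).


I = i_pass * A, then convert A → μA (×10^6)
I = 5.86×10^-6 * 42 * 10^6 = 246.12 μA

246.12 μA


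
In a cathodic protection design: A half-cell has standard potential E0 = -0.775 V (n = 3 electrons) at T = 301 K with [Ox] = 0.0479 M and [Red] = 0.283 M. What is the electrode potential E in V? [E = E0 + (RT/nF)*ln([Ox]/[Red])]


Apply the Nernst equation: E = E0 + (RT/nF)*ln([Ox]/[Red])
Step 1: RT/nF = 8.314*301/(3*96485) = 0.00864561 V
Step 2: [Ox]/[Red] = 0.0479/0.283 = 0.169258
Step 3: ln(0.169258) = -1.776331
Step 4: correction = 0.00864561 * -1.776331 = -0.0154 V
E = -0.775 + -0.0154 = -0.7904 V

-0.7904 V


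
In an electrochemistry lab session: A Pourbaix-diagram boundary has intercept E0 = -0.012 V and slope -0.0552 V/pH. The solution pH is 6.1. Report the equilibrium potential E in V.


Apply the Pourbaix line equation: E = E0 + slope*pH
E = -0.012 + (-0.0552)*6.1 = -0.012 + (-0.33672) = -0.34872 V
Rounded to 4 decimal places: E = -0.3487 V

-0.3487 V


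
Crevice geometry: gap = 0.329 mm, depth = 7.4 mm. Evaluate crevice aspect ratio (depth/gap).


Aspect ratio = depth / gap
Ratio = 7.4 / 0.329 = 22.5

22.5


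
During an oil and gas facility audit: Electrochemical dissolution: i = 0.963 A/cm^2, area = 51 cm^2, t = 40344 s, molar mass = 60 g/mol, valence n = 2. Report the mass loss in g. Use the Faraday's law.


Apply Faraday's law: m = i*A*t*M / (n*F)
Total charge passed Q = i*A*t = 0.963*51*40344 = 1981414.872 C
m = Q*M/(n*F) = 1981414.872*60/(2*96485) = 616.08 g

616.08 g


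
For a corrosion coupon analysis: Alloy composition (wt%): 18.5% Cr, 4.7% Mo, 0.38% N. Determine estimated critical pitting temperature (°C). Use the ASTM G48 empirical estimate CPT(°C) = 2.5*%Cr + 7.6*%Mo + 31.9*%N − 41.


Apply the ASTM G48 empirical CPT estimate: CPT(°C) = 2.5*%Cr + 7.6*%Mo + 31.9*%N − 41
2.5*18.5 = 46.25; 7.6*4.7 = 35.72; 31.9*0.38 = 12.122
CPT = 46.25 + 35.72 + 12.122 − 41 = 53.092 °C
Rounded to 0.1 °C: CPT ≈ 53.1 °C

53.1 °C


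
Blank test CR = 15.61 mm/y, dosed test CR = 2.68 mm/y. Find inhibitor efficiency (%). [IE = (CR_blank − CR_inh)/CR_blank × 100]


Apply the inhibitor-efficiency definition: IE = (CR_blank − CR_inh)/CR_blank × 100
IE = (15.61 − 2.68) / 15.61 × 100
IE = 12.93 / 15.61 × 100 = 82.8 %

82.8 %


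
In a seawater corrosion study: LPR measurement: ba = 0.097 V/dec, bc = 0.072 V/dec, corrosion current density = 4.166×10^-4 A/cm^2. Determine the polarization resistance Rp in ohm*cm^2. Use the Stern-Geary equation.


Apply the Stern-Geary equation: Rp = ba*bc / (2.303*icorr*(ba+bc))
ba*bc = 0.097*0.072 = 0.006984
ba+bc = 0.169; 2.303*icorr*(ba+bc) = 2.303*4.166×10^-4*0.169 = 1.6214364×10^-4
Rp = 0.006984 / 1.6214364×10^-4 = 43.07 ohm*cm^2

43.07 ohm*cm^2


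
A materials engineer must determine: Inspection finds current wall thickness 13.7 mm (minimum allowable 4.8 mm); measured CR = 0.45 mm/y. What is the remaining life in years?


Apply the remaining-life relation: RL = (t_current − t_min) / CR
RL = (13.7 − 4.8) / 0.45 = 8.9 / 0.45 = 19.8 years

19.8 years


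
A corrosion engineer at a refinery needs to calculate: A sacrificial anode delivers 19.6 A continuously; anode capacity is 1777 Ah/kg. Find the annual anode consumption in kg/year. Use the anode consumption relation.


Annual consumption = current * hours per year / capacity
Rate = 19.6 * 8760 / 1777 = 96.6 kg/year

96.6 kg/year


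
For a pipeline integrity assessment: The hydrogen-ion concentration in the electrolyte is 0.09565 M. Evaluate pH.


pH = −log10[H+]
pH = −log10(0.09565) = 1.02

1.02


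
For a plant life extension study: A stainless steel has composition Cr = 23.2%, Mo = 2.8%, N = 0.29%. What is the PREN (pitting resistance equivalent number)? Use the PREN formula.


Apply the PREN formula: PREN = Cr + 3.3*Mo + 16*N
PREN = 23.2 + 3.3*2.8 + 16*0.29
PREN = 23.2 + 9.24 + 4.64 = 37.08

37.08


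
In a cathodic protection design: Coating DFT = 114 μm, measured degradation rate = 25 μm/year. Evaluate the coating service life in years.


Service life = thickness / degradation rate
Life = 114 / 25 = 4.6 years

4.6 years


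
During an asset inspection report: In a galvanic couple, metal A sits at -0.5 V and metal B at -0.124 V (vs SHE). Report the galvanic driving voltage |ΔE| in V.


Driving voltage is the absolute potential difference.
|ΔE| = |-0.5 − (-0.124)| = 0.376 V

0.376 V


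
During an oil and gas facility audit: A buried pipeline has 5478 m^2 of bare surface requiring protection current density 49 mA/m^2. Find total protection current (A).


I = area * current density, then convert mA → A (÷1000)
I = 5478 * 49 / 1000 = 268.42 A

268.42 A


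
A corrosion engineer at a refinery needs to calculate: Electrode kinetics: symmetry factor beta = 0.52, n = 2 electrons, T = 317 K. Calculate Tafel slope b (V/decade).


Apply the Tafel slope relation: b = 2.303*R*T/(beta*n*F)
Numerator: 2.303 * 8.314 * 317 = 6069.64
Denominator: 0.52 * 2 * 96485 = 100344.4
b = 6069.64 / 100344.4 = 0.06 V/decade

0.06 V/decade


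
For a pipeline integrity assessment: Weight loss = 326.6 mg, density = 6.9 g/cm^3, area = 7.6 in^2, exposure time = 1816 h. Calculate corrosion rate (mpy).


Apply the mpy weight-loss relation: CR = 534 * W / (D * A * T)
Numerator: 534 * 326.6 = 174404.4
Denominator: 6.9 * 7.6 * 1816 = 95231.04
CR = 174404.4 / 95231.04 = 1.831 mpy

1.831 mpy


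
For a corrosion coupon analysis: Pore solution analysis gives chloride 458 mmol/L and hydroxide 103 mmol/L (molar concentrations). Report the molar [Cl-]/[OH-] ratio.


Threshold parameter = [Cl-] / [OH-] (molar basis; both in mmol/L, so units cancel)
Ratio = 458 / 103 = 4.45

4.45


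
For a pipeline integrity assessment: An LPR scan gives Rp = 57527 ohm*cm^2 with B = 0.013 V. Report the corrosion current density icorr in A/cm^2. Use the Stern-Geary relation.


Apply the Stern-Geary relation: icorr = B / Rp
icorr = 0.013 / 57527 = 2.26×10^-7 A/cm^2

2.26×10^-7 A/cm^2


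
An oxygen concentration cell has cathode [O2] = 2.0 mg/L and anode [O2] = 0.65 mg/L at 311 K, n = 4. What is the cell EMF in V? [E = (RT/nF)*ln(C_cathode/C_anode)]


Apply the Nernst concentration-cell relation: E = (RT/nF)*ln(C_cathode/C_anode)
RT/nF = 8.314*311/(4*96485) = 0.00669963 V
ln(2.0/0.65) = 1.12393
E = 0.00669963 * 1.12393 = 0.00753 V

0.00753 V


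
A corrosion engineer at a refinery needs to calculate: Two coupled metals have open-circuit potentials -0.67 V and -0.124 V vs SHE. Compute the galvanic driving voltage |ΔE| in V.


Driving voltage is the absolute potential difference.
|ΔE| = |-0.67 − (-0.124)| = 0.546 V

0.546 V


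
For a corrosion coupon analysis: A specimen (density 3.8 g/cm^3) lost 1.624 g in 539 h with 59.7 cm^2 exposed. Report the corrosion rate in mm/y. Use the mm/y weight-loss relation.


Apply the mm/y weight-loss relation: CR = 87600 * W / (D * A * T)
Numerator: 87600 * 1.624 = 142262.4
Denominator: 3.8 * 59.7 * 539 = 122277.54
CR = 142262.4 / 122277.54 = 1.1634 mm/y

1.1634 mm/y


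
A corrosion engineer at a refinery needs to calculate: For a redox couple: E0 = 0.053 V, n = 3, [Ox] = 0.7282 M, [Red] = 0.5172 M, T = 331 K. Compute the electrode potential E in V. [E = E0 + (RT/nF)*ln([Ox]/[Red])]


Apply the Nernst equation: E = E0 + (RT/nF)*ln([Ox]/[Red])
Step 1: RT/nF = 8.314*331/(3*96485) = 0.00950729 V
Step 2: [Ox]/[Red] = 0.7282/0.5172 = 1.407966
Step 3: ln(1.407966) = 0.342146
Step 4: correction = 0.00950729 * 0.342146 = 0.003 V
E = 0.053 + 0.003 = 0.056 V

0.056 V


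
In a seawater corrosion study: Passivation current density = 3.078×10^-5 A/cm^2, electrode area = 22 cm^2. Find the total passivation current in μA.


I = i_pass * A, then convert A → μA (×10^6)
I = 3.078×10^-5 * 22 * 10^6 = 677.16 μA

677.16 μA


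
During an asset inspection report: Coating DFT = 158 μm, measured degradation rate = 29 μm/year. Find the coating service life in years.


Service life = thickness / degradation rate
Life = 158 / 29 = 5.4 years

5.4 years


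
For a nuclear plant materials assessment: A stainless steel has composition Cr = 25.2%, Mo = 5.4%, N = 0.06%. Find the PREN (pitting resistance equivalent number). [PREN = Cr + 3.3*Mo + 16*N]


Apply the PREN formula: PREN = Cr + 3.3*Mo + 16*N
PREN = 25.2 + 3.3*5.4 + 16*0.06
PREN = 25.2 + 17.82 + 0.96 = 43.98

43.98


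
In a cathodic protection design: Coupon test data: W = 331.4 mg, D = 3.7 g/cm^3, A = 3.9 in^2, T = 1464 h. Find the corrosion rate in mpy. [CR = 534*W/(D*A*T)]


Apply the mpy weight-loss relation: CR = 534 * W / (D * A * T)
Numerator: 534 * 331.4 = 176967.6
Denominator: 3.7 * 3.9 * 1464 = 21125.52
CR = 176967.6 / 21125.52 = 8.377 mpy

8.377 mpy


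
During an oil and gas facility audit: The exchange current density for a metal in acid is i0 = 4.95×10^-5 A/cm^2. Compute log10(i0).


i0 = 4.95×10^-5 A/cm^2
log10(i0) = -4.305

-4.305


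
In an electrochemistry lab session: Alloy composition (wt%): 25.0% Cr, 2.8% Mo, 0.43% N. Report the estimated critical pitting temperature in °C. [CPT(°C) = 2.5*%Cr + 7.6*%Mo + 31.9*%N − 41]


Apply the ASTM G48 empirical CPT estimate: CPT(°C) = 2.5*%Cr + 7.6*%Mo + 31.9*%N − 41
2.5*25.0 = 62.5; 7.6*2.8 = 21.28; 31.9*0.43 = 13.717
CPT = 62.5 + 21.28 + 13.717 − 41 = 56.497 °C
Rounded to 0.1 °C: CPT ≈ 56.5 °C

56.5 °C


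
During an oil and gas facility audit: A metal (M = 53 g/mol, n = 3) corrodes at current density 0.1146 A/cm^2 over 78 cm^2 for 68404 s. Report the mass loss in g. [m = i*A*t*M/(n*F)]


Apply Faraday's law: m = i*A*t*M / (n*F)
Total charge passed Q = i*A*t = 0.1146*78*68404 = 611449.6752 C
m = Q*M/(n*F) = 611449.6752*53/(3*96485) = 111.9581 g

111.9581 g


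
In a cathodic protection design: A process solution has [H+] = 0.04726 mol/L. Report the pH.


pH = −log10[H+]
pH = −log10(0.04726) = 1.33

1.33


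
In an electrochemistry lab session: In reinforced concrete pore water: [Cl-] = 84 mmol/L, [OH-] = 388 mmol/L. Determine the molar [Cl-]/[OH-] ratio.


Threshold parameter = [Cl-] / [OH-] (molar basis; both in mmol/L, so units cancel)
Ratio = 84 / 388 = 0.22

0.22


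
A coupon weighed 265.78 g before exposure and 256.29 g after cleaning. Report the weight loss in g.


Weight loss = initial − final
WL = 265.78 − 256.29 = 9.49 g

9.49 g


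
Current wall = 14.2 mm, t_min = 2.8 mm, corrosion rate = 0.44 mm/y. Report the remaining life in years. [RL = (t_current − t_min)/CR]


Apply the remaining-life relation: RL = (t_current − t_min) / CR
RL = (14.2 − 2.8) / 0.44 = 11.4 / 0.44 = 25.9 years

25.9 years


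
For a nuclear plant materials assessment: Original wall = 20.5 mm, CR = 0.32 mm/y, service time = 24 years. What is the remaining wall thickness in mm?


Remaining wall = original − CR × time
t = 20.5 − 0.32*24 = 20.5 − 7.68 = 12.82 mm

12.82 mm


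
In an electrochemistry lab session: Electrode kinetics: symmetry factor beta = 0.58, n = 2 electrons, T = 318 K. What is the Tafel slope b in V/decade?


Apply the Tafel slope relation: b = 2.303*R*T/(beta*n*F)
Numerator: 2.303 * 8.314 * 318 = 6088.79
Denominator: 0.58 * 2 * 96485 = 111922.6
b = 6088.79 / 111922.6 = 0.0544 V/decade

0.0544 V/decade


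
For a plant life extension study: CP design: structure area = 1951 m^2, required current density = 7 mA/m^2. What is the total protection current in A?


I = area * current density, then convert mA → A (÷1000)
I = 1951 * 7 / 1000 = 13.66 A

13.66 A


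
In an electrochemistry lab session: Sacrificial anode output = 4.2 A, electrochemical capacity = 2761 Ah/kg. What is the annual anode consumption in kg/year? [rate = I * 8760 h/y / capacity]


Annual consumption = current * hours per year / capacity
Rate = 4.2 * 8760 / 2761 = 13.3 kg/year

13.3 kg/year


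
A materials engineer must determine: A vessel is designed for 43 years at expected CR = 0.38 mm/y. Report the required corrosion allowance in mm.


Corrosion allowance = CR × design life
CA = 0.38 * 43 = 16.34 mm

16.34 mm


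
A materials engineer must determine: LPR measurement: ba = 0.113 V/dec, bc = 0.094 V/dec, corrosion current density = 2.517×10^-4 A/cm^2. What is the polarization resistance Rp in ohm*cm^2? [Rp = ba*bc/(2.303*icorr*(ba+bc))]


Apply the Stern-Geary equation: Rp = ba*bc / (2.303*icorr*(ba+bc))
ba*bc = 0.113*0.094 = 0.010622
ba+bc = 0.207; 2.303*icorr*(ba+bc) = 2.303*2.517×10^-4*0.207 = 1.1999068×10^-4
Rp = 0.010622 / 1.1999068×10^-4 = 88.52 ohm*cm^2

88.52 ohm*cm^2


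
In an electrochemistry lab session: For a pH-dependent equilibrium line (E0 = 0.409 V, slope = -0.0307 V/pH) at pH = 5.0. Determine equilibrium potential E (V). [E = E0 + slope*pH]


Apply the Pourbaix line equation: E = E0 + slope*pH
E = 0.409 + (-0.0307)*5.0 = 0.409 + (-0.1535) = 0.2555 V
Rounded to 3 decimal places: E = 0.256 V

0.256 V


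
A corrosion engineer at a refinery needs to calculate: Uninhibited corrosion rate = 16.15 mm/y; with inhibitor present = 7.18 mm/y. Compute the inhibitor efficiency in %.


Apply the inhibitor-efficiency definition: IE = (CR_blank − CR_inh)/CR_blank × 100
IE = (16.15 − 7.18) / 16.15 × 100
IE = 8.97 / 16.15 × 100 = 55.5 %

55.5 %


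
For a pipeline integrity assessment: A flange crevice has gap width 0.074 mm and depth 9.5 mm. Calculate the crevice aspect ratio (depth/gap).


Aspect ratio = depth / gap
Ratio = 9.5 / 0.074 = 128.4

128.4


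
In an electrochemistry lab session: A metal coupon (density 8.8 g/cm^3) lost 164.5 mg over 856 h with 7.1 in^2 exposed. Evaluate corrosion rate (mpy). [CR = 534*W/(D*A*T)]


Apply the mpy weight-loss relation: CR = 534 * W / (D * A * T)
Numerator: 534 * 164.5 = 87843.0
Denominator: 8.8 * 7.1 * 856 = 53482.88
CR = 87843.0 / 53482.88 = 1.64245 mpy

1.64245 mpy


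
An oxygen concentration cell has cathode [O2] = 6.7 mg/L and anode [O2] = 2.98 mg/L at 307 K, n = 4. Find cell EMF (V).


Apply the Nernst concentration-cell relation: E = (RT/nF)*ln(C_cathode/C_anode)
RT/nF = 8.314*307/(4*96485) = 0.00661346 V
ln(6.7/2.98) = 0.81018
E = 0.00661346 * 0.81018 = 0.00536 V

0.00536 V


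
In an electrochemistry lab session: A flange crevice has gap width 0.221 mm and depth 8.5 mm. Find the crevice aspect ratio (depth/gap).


Aspect ratio = depth / gap
Ratio = 8.5 / 0.221 = 38.5

38.5


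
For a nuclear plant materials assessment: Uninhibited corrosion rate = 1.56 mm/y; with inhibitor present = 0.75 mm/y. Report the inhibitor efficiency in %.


Apply the inhibitor-efficiency definition: IE = (CR_blank − CR_inh)/CR_blank × 100
IE = (1.56 − 0.75) / 1.56 × 100
IE = 0.81 / 1.56 × 100 = 51.9 %

51.9 %


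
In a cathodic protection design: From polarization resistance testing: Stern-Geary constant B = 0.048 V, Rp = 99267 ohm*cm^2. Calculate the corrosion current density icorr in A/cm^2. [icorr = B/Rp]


Apply the Stern-Geary relation: icorr = B / Rp
icorr = 0.048 / 99267 = 4.835×10^-7 A/cm^2

4.835×10^-7 A/cm^2


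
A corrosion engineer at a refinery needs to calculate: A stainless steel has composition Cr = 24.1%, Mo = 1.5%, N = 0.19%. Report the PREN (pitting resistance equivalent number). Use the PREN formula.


Apply the PREN formula: PREN = Cr + 3.3*Mo + 16*N
PREN = 24.1 + 3.3*1.5 + 16*0.19
PREN = 24.1 + 4.95 + 3.04 = 32.09

32.09
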